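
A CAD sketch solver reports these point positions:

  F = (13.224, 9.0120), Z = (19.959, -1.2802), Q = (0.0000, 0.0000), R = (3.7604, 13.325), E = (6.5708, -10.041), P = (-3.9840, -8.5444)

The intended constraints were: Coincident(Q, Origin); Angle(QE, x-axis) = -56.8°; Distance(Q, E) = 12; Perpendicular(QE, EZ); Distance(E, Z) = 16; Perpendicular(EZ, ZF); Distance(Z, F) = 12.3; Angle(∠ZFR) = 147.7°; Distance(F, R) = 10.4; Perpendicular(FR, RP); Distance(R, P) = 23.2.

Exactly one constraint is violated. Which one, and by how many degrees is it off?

Perpendicular(FR, RP) — off by 5.00°.

Q = (0.00, 0.00) ✓; QE at -56.80° ✓; |QE| = 12.00 ✓; ∠(QE, EZ) = 90.00° ✓; |EZ| = 16.00 ✓; ∠(EZ, ZF) = 90.00° ✓; |ZF| = 12.30 ✓; ∠ZFR = 147.7° ✓; |FR| = 10.40 ✓; ∠(FR, RP) = 95.00° ✗; |RP| = 23.20 ✓.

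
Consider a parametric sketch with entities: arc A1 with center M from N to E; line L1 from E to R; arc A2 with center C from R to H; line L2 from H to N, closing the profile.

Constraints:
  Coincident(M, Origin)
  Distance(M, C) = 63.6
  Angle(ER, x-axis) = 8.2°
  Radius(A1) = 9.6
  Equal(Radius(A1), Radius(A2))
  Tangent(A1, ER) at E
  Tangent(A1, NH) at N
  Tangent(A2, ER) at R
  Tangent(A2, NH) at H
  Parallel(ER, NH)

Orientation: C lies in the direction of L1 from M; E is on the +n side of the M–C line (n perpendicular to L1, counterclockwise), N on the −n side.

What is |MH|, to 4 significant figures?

64.32

Tangency of A1 to both parallel lines with radius 9.6 puts E and N at M ± 9.6·n: E = (-1.369, 9.502), N = (1.369, -9.502). Equal radii place R and H the same way about C: R = C + 9.6·n = (61.58, 18.57), H = C − 9.6·n = (64.32, -0.4307). Then |MH| = |H − M| = 64.32.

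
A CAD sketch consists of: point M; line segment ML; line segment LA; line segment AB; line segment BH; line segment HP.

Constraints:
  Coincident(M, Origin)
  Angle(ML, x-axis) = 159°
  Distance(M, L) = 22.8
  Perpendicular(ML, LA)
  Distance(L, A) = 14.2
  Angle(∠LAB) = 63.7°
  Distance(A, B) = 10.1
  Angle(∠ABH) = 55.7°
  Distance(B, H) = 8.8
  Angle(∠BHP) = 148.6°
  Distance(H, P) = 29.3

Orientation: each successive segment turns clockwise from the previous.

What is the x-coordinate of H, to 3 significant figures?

-18.1

M is at the origin; ML runs at 159.0° with length 22.8, so L = (-21.3, 8.17). ML is perpendicular to LA, so LA runs at 69.0°; with |LA| = 14.2, A = (-16.2, 21.4). ∠LAB = 63.7° gives AB at -47.3° from the x-axis; with |AB| = 10.1, B = (-9.35, 14.0). ∠ABH = 55.7° gives BH at -172° from the x-axis; with |BH| = 8.8, H = (-18.1, 12.7). So H.x = -18.1.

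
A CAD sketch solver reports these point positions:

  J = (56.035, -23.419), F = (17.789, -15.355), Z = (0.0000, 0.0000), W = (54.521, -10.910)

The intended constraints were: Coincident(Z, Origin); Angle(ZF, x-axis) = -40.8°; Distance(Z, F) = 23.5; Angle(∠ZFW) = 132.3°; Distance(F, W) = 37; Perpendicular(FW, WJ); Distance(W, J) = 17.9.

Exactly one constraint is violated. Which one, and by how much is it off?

Distance(W, J) = 17.9 — off by 5.30.

Z = (0.00, 0.00) ✓; ZF at -40.80° ✓; |ZF| = 23.50 ✓; ∠ZFW = 132.3° ✓; |FW| = 37.00 ✓; ∠(FW, WJ) = 90.00° ✓; |WJ| = 12.60 ✗.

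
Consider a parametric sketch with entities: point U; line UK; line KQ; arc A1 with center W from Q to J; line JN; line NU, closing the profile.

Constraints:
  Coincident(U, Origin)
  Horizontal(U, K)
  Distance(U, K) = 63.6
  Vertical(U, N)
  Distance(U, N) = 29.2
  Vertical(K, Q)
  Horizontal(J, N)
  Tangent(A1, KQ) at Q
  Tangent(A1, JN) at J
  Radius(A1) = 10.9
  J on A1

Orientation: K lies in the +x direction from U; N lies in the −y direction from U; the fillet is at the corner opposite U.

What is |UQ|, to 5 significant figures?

66.180

U is at the origin; U and K share the same y with |UK| = 63.6 and K on the +x side, so K = (63.600, 0.0000). UN is vertical with |UN| = 29.2 and N on the −y side, so N = (0.0000, -29.200). The virtual corner opposite U is at (63.600, -29.200). A1 meets KQ tangentially, so WQ is at right angles to KQ and A1 meets JN tangentially, so WJ is at right angles to JN, with radius 10.9, so the center W sits 10.9 in from both sides at W = (52.700, -18.300). That places the tangent points at Q = (63.600, -18.300) on KQ and J = (52.700, -29.200) on JN. Then |UQ| = |Q − U| = 66.180.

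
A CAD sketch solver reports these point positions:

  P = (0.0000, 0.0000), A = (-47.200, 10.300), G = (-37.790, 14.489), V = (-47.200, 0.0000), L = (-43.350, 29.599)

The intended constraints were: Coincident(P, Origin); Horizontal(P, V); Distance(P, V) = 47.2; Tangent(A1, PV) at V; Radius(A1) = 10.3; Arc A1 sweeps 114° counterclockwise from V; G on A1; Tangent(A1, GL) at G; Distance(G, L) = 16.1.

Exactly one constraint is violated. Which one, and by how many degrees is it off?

Tangent(A1, GL) at G — off by 3.79°.

P = (0.00, 0.00) ✓; P.y = 0.00, V.y = 0.00 ✓; |PV| = 47.20 ✓; ∠(AV, VP) = 90.00° ✓; |AV| = 10.30 ✓; bearing(A→G) − bearing(A→V) = 114.0° ✓; |AG| = 10.30 ✓; ∠(AG, GL) = 93.79° ✗; |GL| = 16.10 ✓.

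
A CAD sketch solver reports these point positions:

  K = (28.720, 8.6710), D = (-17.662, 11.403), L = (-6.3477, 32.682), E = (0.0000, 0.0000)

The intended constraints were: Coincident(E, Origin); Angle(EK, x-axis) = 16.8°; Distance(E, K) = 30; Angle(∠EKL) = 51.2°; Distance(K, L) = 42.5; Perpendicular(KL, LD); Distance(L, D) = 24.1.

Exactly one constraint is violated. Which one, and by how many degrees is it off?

Perpendicular(KL, LD) — off by 6.40°.

E = (0.00, 0.00) ✓; EK at 16.80° ✓; |EK| = 30.00 ✓; ∠EKL = 51.20° ✓; |KL| = 42.50 ✓; ∠(KL, LD) = 96.40° ✗; |LD| = 24.10 ✓.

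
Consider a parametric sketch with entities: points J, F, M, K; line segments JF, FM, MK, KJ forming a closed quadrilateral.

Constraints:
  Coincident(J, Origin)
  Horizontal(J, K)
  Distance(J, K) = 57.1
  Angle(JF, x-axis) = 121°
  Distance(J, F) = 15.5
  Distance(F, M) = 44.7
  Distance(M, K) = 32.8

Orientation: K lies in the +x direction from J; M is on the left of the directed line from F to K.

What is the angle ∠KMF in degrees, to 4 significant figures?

117.2°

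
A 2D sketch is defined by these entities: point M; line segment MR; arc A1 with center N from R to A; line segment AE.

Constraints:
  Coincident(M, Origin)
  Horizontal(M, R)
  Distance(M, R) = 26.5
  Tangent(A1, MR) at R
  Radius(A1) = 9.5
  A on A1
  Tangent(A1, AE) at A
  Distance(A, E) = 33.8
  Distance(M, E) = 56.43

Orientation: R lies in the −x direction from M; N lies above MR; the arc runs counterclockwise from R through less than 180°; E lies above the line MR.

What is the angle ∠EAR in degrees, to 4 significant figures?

119.1°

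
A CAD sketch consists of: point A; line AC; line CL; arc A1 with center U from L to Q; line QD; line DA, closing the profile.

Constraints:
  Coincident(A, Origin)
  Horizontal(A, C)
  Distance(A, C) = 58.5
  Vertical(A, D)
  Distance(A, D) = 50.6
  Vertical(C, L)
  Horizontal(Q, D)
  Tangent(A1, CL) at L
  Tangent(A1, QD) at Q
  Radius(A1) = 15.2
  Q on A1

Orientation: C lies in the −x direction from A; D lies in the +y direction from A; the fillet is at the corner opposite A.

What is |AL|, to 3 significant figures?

68.4

The virtual corner opposite A is at (-58.5, 50.6). The tangent condition forces UL to be normal to CL and since A1 is tangent to QD there, UQ ⟂ QD, with radius 15.2, so the center U sits 15.2 in from both sides at U = (-43.3, 35.4). That places the tangent points at L = (-58.5, 35.4) on CL and Q = (-43.3, 50.6) on QD. Then |AL| = |L − A| = 68.4.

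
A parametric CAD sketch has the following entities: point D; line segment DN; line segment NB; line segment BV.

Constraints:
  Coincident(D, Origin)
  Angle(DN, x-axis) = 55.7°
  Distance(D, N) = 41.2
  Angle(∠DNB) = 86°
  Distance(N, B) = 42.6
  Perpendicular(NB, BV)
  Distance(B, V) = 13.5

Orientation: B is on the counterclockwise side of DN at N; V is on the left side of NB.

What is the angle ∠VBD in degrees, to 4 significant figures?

44.03°

D is at the origin; DN runs at 55.7° with length 41.2, so N = 41.2·(cos 55.7°, sin 55.7°) = (23.22, 34.04). ∠DNB = 86.0°, so NB runs at 55.7° + (180° − 86.0°) = 149.7° from the x-axis; with |NB| = 42.6, B = N + 42.6·(cos 149.7°, sin 149.7°) = (-13.56, 55.53). NB is perpendicular to BV; with |BV| = 13.5 on the left of NB, V = B + 13.5·(-0.5045, -0.8634) = (-20.37, 43.87). Then cos ∠VBD = BV·BD / (|BV||BD|), giving 44.03°.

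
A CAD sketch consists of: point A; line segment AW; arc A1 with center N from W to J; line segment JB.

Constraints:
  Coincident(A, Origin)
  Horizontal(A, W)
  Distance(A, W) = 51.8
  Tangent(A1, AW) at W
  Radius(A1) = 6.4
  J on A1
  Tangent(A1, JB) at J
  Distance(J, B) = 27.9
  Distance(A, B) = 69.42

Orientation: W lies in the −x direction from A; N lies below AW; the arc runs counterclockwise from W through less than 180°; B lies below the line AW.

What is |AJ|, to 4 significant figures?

58.46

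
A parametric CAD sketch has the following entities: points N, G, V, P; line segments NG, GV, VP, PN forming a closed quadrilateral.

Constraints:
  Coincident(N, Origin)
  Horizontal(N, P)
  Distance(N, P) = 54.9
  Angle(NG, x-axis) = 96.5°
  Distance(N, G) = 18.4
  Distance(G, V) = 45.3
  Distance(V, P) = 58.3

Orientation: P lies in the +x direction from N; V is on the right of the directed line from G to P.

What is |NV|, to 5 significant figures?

26.900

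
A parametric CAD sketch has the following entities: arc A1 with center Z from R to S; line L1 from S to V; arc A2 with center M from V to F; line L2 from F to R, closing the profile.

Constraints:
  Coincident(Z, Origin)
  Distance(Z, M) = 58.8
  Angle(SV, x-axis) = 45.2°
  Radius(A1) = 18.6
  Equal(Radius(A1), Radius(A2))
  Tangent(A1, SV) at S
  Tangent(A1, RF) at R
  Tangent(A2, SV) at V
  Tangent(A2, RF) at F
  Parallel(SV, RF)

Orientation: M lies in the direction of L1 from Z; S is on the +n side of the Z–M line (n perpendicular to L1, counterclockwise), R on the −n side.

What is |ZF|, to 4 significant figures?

61.67

The slot axis is L1's direction at 45.2°, so u = (cos 45.2°, sin 45.2°) = (0.7046, 0.7096) and n = (−sin 45.2°, cos 45.2°) = (-0.7096, 0.7046). Z is at the origin and M lies 58.8 along u from Z, so M = 58.8·u = (41.43, 41.72). Tangency of A1 to both parallel lines with radius 18.6 puts S and R at Z ± 18.6·n: S = (-13.20, 13.11), R = (13.20, -13.11). Equal radii place V and F the same way about M: V = M + 18.6·n = (28.23, 54.83), F = M − 18.6·n = (54.63, 28.62). Then |ZF| = |F − Z| = 61.67.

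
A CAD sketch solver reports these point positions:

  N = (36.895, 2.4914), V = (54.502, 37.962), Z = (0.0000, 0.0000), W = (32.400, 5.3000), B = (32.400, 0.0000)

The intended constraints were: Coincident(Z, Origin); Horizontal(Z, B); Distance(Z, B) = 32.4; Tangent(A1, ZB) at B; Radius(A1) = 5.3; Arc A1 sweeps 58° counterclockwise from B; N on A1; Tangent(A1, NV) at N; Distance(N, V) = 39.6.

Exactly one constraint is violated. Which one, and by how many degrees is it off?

Tangent(A1, NV) at N — off by 5.60°.

Z = (0.00, 0.00) ✓; Z.y = 0.00, B.y = 0.00 ✓; |ZB| = 32.40 ✓; ∠(WB, BZ) = 90.00° ✓; |WB| = 5.300 ✓; bearing(W→N) − bearing(W→B) = 58.00° ✓; |WN| = 5.300 ✓; ∠(WN, NV) = 84.40° ✗; |NV| = 39.60 ✓.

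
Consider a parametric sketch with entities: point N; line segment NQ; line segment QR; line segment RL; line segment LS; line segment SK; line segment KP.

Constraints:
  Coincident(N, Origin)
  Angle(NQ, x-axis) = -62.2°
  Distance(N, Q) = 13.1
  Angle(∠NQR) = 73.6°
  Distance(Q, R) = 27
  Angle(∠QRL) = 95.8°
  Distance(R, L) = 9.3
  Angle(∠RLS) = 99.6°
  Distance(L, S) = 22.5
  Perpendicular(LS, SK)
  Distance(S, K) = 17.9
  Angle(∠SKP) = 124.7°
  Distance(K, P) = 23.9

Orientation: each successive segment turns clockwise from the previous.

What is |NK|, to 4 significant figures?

14.76

N is at the origin; NQ runs at -62.2° with length 13.1, so Q = (6.110, -11.59). ∠NQR = 73.6° gives QR at -168.6° from the x-axis; with |QR| = 27.0, R = (-20.36, -16.92). ∠QRL = 95.8° gives RL at 107.2° from the x-axis; with |RL| = 9.3, L = (-23.11, -8.041). ∠RLS = 99.6° gives LS at 26.80° from the x-axis; with |LS| = 22.5, S = (-3.025, 2.104). The perpendicularity gives SK at right angles to LS, so SK runs at -63.20°; with |SK| = 17.9, K = (5.046, -13.87). Then |NK| = |K − N| = 14.76.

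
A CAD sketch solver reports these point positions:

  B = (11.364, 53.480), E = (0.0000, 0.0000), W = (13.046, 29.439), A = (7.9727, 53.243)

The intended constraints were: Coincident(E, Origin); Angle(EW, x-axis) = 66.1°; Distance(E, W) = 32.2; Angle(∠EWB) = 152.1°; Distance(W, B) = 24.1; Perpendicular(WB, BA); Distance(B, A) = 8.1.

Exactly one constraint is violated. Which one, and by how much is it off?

Distance(B, A) = 8.1 — off by 4.70.

E = (0.00, 0.00) ✓; EW at 66.10° ✓; |EW| = 32.20 ✓; ∠EWB = 152.1° ✓; |WB| = 24.10 ✓; ∠(WB, BA) = 90.00° ✓; |BA| = 3.400 ✗.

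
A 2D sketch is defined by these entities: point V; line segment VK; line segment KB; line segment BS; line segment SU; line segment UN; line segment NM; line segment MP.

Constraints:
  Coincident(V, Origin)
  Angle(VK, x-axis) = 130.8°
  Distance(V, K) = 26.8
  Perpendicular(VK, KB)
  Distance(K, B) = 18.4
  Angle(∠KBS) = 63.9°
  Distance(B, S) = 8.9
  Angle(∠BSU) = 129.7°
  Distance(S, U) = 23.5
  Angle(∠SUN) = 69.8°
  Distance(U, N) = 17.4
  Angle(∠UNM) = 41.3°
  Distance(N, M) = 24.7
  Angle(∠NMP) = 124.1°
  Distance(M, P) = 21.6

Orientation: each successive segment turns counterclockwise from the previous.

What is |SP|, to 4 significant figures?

32.18

∠UNM = 41.3° gives NM at -83.90° from the x-axis; with |NM| = 24.7, M = (-12.54, 2.732). ∠NMP = 124.1° gives MP at -28.00° from the x-axis; with |MP| = 21.6, P = (6.536, -7.409). Then |SP| = |P − S| = 32.18.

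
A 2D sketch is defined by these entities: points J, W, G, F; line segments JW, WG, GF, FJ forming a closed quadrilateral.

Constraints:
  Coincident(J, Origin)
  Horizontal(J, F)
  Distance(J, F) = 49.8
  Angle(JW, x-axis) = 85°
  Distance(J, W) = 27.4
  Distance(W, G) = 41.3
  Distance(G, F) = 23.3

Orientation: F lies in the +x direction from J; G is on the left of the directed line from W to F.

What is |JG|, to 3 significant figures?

48.8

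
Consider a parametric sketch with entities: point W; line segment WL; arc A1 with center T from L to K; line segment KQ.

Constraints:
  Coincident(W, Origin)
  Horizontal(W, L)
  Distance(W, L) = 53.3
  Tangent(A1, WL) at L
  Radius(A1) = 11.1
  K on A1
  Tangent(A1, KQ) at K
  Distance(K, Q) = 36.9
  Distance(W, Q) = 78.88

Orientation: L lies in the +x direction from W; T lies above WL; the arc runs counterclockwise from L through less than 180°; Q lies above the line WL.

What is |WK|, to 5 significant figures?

65.448

W is at the origin; WL is horizontal with |WL| = 53.3 and L on the +x side, so L = (53.300, 0.0000). Tangency of A1 to WL means the radius TL is perpendicular to WL, so T = L + (0, 11.1) = (53.300, 11.100). Since TK ⟂ KQ (tangency), |TQ| = √(11.1² + 36.9²) = 38.533 regardless of where K sits on A1. So Q lies on both circle(W, 78.88) and circle(T, 38.533); the above-WL intersection is Q = (62.122, 48.610). K is the foot of the tangent from Q: K = (64.379, 11.779).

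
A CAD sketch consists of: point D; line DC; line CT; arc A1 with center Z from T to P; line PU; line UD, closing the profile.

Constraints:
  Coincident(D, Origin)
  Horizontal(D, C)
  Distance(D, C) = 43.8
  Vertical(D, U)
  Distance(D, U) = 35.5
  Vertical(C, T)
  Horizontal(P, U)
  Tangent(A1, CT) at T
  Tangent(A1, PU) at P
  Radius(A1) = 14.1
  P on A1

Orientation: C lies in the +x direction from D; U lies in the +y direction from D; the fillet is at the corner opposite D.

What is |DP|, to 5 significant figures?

46.285

D is at the origin; DC is horizontal with |DC| = 43.8 and C on the +x side, so C = (43.800, 0.0000). D and U share the same x with |DU| = 35.5 and U on the +y side, so U = (0.0000, 35.500). The virtual corner opposite D is at (43.800, 35.500). Since A1 is tangent to CT there, ZT ⟂ CT and A1 meets PU tangentially, so ZP is at right angles to PU, with radius 14.1, so the center Z sits 14.1 in from both sides at Z = (29.700, 21.400). That places the tangent points at T = (43.800, 21.400) on CT and P = (29.700, 35.500) on PU. Then |DP| = |P − D| = 46.285.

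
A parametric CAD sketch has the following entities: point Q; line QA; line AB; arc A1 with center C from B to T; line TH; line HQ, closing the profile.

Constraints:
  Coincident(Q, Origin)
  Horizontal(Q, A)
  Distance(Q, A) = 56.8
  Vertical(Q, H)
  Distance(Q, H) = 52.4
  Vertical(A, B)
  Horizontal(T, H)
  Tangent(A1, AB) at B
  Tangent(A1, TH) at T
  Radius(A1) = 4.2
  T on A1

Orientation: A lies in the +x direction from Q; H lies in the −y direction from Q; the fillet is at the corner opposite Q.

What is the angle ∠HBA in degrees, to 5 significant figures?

94.229°

Q is at the origin; QA is horizontal with |QA| = 56.8 and A on the +x side, so A = (56.800, 0.0000). QH is vertical with |QH| = 52.4 and H on the −y side, so H = (0.0000, -52.400). The virtual corner opposite Q is at (56.800, -52.400). Since A1 is tangent to AB there, CB ⟂ AB and since A1 is tangent to TH there, CT ⟂ TH, with radius 4.2, so the center C sits 4.2 in from both sides at C = (52.600, -48.200). That places the tangent points at B = (56.800, -48.200) on AB and T = (52.600, -52.400) on TH. Then cos ∠HBA = BH·BA / (|BH||BA|), giving 94.229°.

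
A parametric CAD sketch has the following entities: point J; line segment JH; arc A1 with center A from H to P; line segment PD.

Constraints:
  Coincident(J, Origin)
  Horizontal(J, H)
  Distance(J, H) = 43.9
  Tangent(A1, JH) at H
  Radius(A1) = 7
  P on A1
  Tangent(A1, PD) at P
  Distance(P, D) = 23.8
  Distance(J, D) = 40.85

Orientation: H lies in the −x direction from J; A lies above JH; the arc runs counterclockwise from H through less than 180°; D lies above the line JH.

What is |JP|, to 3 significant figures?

37.5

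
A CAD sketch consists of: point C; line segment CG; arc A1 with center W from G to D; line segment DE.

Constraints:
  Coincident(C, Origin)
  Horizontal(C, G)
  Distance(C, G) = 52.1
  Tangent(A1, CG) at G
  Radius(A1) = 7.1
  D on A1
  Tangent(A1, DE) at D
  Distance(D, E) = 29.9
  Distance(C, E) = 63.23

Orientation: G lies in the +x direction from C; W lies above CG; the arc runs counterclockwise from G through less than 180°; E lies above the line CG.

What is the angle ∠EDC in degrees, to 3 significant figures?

82.7°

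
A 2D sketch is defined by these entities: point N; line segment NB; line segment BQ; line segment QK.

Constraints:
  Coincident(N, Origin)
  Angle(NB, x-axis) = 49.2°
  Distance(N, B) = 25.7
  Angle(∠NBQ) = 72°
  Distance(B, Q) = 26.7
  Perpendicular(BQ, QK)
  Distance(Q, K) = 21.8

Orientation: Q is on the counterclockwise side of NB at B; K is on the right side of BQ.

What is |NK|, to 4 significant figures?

49.90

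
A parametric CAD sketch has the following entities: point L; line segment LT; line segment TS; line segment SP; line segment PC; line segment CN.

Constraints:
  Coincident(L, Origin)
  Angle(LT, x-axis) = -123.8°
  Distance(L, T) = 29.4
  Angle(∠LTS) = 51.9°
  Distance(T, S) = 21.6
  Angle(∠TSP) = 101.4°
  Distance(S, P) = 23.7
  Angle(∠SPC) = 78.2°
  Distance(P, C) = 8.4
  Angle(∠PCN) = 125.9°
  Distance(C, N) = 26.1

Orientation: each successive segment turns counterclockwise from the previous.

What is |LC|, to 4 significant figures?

0.2590

∠TSP = 101.4° gives SP at 82.90° from the x-axis; with |SP| = 23.7, P = (8.113, 0.7069). ∠SPC = 78.2° gives PC at -175.3° from the x-axis; with |PC| = 8.4, C = (-0.2583, 0.01858). Then |LC| = |C − L| = 0.2590.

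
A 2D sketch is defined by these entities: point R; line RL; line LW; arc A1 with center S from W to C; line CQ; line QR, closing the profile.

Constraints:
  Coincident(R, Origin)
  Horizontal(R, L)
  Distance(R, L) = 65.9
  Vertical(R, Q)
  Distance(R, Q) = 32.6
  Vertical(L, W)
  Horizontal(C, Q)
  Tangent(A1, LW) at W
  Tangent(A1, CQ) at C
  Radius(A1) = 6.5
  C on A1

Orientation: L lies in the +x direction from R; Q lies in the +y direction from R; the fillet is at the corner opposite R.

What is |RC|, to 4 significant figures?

67.76

R is at the origin; RL is horizontal with |RL| = 65.9 and L on the +x side, so L = (65.90, 0.000). R and Q share the same x with |RQ| = 32.6 and Q on the +y side, so Q = (0.000, 32.60). The virtual corner opposite R is at (65.90, 32.60). Tangency of A1 to LW means the radius SW is perpendicular to LW and the tangent condition forces SC to be normal to CQ, with radius 6.5, so the center S sits 6.5 in from both sides at S = (59.40, 26.10). That places the tangent points at W = (65.90, 26.10) on LW and C = (59.40, 32.60) on CQ. Then |RC| = |C − R| = 67.76.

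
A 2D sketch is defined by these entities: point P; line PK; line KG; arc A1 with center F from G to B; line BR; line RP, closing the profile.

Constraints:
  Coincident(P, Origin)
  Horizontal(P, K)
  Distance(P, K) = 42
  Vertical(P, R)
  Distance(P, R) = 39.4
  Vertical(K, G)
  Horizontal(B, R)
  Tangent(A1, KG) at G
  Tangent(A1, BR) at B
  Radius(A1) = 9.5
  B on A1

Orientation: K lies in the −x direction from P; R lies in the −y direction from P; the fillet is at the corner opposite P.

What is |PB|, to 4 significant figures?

51.07

P is at the origin; PK is horizontal with |PK| = 42.0 and K on the −x side, so K = (-42.00, 0.000). PR is vertical with |PR| = 39.4 and R on the −y side, so R = (0.000, -39.40). The virtual corner opposite P is at (-42.00, -39.40). Tangency of A1 to KG means the radius FG is perpendicular to KG and the tangent condition forces FB to be normal to BR, with radius 9.5, so the center F sits 9.5 in from both sides at F = (-32.50, -29.90). That places the tangent points at G = (-42.00, -29.90) on KG and B = (-32.50, -39.40) on BR. Then |PB| = |B − P| = 51.07.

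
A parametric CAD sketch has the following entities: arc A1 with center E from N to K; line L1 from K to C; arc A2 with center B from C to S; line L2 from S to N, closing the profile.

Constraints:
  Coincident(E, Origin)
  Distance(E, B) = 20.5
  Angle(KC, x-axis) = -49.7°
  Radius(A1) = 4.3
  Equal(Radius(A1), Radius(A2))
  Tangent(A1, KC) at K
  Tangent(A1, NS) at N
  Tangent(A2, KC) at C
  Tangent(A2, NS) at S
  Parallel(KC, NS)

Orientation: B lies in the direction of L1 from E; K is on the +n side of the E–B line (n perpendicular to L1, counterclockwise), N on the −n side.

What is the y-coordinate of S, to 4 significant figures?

-18.42

The slot axis is L1's direction at -49.7°, so u = (cos -49.7°, sin -49.7°) = (0.6468, -0.7627) and n = (−sin -49.7°, cos -49.7°) = (0.7627, 0.6468). E is at the origin and B lies 20.5 along u from E, so B = 20.5·u = (13.26, -15.63). Tangency of A1 to both parallel lines with radius 4.3 puts K and N at E ± 4.3·n: K = (3.279, 2.781), N = (-3.279, -2.781). Equal radii place C and S the same way about B: C = B + 4.3·n = (16.54, -12.85), S = B − 4.3·n = (9.980, -18.42). So S.y = -18.42.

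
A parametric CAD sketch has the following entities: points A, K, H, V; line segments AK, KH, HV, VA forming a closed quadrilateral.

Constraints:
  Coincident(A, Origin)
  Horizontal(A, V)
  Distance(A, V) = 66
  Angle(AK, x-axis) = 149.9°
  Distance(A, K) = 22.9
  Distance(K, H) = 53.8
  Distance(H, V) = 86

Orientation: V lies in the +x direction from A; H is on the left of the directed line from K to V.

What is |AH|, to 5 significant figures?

59.826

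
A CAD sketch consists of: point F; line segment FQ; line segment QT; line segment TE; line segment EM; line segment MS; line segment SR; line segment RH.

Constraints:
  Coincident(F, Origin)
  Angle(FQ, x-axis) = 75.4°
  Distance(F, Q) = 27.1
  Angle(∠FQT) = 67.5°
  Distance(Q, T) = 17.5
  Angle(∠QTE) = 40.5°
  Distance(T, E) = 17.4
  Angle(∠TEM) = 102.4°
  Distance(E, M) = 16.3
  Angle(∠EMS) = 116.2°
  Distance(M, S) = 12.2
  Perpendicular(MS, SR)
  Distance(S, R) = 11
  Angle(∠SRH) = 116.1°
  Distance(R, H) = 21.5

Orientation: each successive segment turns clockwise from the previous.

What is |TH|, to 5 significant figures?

14.413

F is at the origin; FQ runs at 75.4° with length 27.1, so Q = (6.8311, 26.225). ∠FQT = 67.5° gives QT at -37.100° from the x-axis; with |QT| = 17.5, T = (20.789, 15.669). ∠QTE = 40.5° gives TE at -176.60° from the x-axis; with |TE| = 17.4, E = (3.4194, 14.637). ∠TEM = 102.4° gives EM at 105.80° from the x-axis; with |EM| = 16.3, M = (-1.0187, 30.321). ∠EMS = 116.2° gives MS at 42.000° from the x-axis; with |MS| = 12.2, S = (8.0476, 38.484). The perpendicularity gives SR at right angles to MS, so SR runs at -48.000°; with |SR| = 11.0, R = (15.408, 30.310). ∠SRH = 116.1° gives RH at -111.90° from the x-axis; with |RH| = 21.5, H = (7.3888, 10.361). Then |TH| = |H − T| = 14.413.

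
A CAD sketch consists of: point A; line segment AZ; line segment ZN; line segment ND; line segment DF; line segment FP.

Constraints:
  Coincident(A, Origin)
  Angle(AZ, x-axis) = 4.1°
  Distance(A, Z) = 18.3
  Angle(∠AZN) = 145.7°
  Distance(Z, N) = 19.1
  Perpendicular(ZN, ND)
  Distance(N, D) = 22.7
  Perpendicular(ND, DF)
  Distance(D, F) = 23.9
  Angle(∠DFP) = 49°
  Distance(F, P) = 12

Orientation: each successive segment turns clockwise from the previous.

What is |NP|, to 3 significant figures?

21.0

A is at the origin; AZ runs at 4.1° with length 18.3, so Z = (18.3, 1.31). ∠AZN = 145.7° gives ZN at -30.2° from the x-axis; with |ZN| = 19.1, N = (34.8, -8.30). ZN ⟂ ND, so ND runs at -120°; with |ND| = 22.7, D = (23.3, -27.9). ND ⟂ DF, so DF runs at 150°; with |DF| = 23.9, F = (2.69, -15.9). ∠DFP = 49.0° gives FP at 18.8° from the x-axis; with |FP| = 12.0, P = (14.0, -12.0). Then |NP| = |P − N| = 21.0.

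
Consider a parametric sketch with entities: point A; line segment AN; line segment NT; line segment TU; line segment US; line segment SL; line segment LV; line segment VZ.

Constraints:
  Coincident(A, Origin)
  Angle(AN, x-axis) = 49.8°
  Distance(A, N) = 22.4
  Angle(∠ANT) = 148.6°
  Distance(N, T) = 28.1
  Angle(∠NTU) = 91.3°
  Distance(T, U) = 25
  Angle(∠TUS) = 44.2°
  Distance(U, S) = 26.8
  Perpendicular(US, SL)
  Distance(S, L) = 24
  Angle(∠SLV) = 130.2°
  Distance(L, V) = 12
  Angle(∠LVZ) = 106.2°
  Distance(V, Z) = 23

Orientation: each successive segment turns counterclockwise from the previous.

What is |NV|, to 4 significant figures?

39.63

A is at the origin; AN runs at 49.8° with length 22.4, so N = (14.46, 17.11). ∠ANT = 148.6° gives NT at 81.20° from the x-axis; with |NT| = 28.1, T = (18.76, 44.88). ∠NTU = 91.3° gives TU at 169.9° from the x-axis; with |TU| = 25.0, U = (-5.855, 49.26). ∠TUS = 44.2° gives US at -54.30° from the x-axis; with |US| = 26.8, S = (9.783, 27.50). The perpendicularity gives SL at right angles to US, so SL runs at 35.70°; with |SL| = 24.0, L = (29.27, 41.50). ∠SLV = 130.2° gives LV at 85.50° from the x-axis; with |LV| = 12.0, V = (30.21, 53.47). Then |NV| = |V − N| = 39.63.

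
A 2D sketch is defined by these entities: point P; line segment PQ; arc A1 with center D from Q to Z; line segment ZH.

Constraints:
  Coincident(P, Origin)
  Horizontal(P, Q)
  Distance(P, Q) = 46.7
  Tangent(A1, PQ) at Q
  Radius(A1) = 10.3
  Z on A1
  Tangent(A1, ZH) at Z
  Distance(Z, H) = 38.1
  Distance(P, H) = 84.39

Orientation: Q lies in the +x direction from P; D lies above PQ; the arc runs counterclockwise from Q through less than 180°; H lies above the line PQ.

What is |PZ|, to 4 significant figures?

55.57

Checks: P.y = 0.00, Q.y = 0.00 ✓; |DZ| = 10.30 ✓; ∠(DZ, ZH) = 90.00° ✓; |ZH| = 38.10 ✓; |PH| = 84.39 ✓.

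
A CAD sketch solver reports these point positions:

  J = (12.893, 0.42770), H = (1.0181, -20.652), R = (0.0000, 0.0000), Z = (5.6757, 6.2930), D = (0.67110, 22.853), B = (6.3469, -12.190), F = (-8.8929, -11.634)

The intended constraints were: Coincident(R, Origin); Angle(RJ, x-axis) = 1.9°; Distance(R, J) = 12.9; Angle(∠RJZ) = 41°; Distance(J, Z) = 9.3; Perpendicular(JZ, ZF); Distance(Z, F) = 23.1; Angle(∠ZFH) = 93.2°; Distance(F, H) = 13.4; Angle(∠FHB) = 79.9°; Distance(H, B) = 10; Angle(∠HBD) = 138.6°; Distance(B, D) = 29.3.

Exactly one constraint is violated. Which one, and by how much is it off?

Distance(B, D) = 29.3 — off by 6.20.

R = (0.00, 0.00) ✓; RJ at 1.900° ✓; |RJ| = 12.90 ✓; ∠RJZ = 41.00° ✓; |JZ| = 9.300 ✓; ∠(JZ, ZF) = 90.00° ✓; |ZF| = 23.10 ✓; ∠ZFH = 93.20° ✓; |FH| = 13.40 ✓; ∠FHB = 79.90° ✓; |HB| = 10.00 ✓; ∠HBD = 138.6° ✓; |BD| = 35.50 ✗.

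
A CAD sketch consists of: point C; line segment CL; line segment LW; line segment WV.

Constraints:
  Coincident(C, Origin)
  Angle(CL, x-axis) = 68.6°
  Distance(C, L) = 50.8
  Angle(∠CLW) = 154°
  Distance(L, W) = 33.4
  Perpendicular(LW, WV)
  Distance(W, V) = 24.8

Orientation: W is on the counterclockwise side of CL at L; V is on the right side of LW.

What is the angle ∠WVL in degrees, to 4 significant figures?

53.41°

∠CLW = 154.0°, so LW runs at 68.6° + (180° − 154.0°) = 94.60° from the x-axis; with |LW| = 33.4, W = L + 33.4·(cos 94.60°, sin 94.60°) = (15.86, 80.59). The perpendicularity gives WV at right angles to LW; with |WV| = 24.8 on the right of LW, V = W + 24.8·(0.9968, 0.08020) = (40.58, 82.58). Then cos ∠WVL = VW·VL / (|VW||VL|), giving 53.41°.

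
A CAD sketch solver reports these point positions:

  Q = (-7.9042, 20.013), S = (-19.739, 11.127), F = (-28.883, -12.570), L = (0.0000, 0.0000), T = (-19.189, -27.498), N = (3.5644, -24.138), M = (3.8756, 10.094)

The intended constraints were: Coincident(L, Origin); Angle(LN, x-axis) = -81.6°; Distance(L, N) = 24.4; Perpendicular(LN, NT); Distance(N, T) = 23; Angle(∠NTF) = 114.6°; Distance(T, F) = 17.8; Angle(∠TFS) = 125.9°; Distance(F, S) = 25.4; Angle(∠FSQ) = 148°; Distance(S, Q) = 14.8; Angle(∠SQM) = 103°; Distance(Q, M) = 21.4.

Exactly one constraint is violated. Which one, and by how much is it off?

Distance(Q, M) = 21.4 — off by 6.00.

L = (0.00, 0.00) ✓; LN at -81.60° ✓; |LN| = 24.40 ✓; ∠(LN, NT) = 90.00° ✓; |NT| = 23.00 ✓; ∠NTF = 114.6° ✓; |TF| = 17.80 ✓; ∠TFS = 125.9° ✓; |FS| = 25.40 ✓; ∠FSQ = 148.0° ✓; |SQ| = 14.80 ✓; ∠SQM = 103.0° ✓; |QM| = 15.40 ✗.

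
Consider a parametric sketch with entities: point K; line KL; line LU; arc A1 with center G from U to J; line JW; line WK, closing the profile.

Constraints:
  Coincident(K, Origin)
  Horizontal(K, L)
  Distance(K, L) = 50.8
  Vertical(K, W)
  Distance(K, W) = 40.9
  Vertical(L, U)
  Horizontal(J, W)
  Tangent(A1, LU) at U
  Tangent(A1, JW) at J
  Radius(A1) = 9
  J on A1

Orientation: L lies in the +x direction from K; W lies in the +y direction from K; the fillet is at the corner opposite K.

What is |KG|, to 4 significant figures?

52.58

K is at the origin; K and L share the same y with |KL| = 50.8 and L on the +x side, so L = (50.80, 0.000). KW is vertical with |KW| = 40.9 and W on the +y side, so W = (0.000, 40.90). The virtual corner opposite K is at (50.80, 40.90). The tangent condition forces GU to be normal to LU and tangency of A1 to JW means the radius GJ is perpendicular to JW, with radius 9.0, so the center G sits 9.0 in from both sides at G = (41.80, 31.90). Then |KG| = |G − K| = 52.58.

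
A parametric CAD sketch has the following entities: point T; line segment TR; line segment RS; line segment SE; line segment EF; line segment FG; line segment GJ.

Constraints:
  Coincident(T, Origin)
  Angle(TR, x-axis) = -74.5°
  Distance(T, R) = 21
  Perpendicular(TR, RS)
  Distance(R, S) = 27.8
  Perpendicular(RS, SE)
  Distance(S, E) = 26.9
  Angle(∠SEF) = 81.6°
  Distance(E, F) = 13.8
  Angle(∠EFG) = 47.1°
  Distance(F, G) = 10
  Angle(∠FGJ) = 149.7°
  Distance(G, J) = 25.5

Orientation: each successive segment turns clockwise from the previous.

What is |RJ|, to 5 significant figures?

49.478

∠EFG = 47.1° gives FG at -125.80° from the x-axis; with |FG| = 10.0, G = (-20.521, -8.1487). ∠FGJ = 149.7° gives GJ at -156.10° from the x-axis; with |GJ| = 25.5, J = (-43.835, -18.480). Then |RJ| = |J − R| = 49.478.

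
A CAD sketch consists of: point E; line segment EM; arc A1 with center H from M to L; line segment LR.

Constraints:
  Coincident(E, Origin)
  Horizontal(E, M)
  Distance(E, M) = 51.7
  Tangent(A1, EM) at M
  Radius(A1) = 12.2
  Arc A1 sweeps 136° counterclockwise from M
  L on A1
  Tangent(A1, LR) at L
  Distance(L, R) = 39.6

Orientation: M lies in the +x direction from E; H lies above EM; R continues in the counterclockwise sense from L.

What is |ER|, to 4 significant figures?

57.92

E is at the origin; E and M share the same y with |EM| = 51.7 and M on the +x side, so M = (51.70, 0.000). Tangency of A1 to EM means the radius HM is perpendicular to EM, so H = M + (0, 12.2) = (51.70, 12.20). On A1, M sits at bearing -90° from H; a 136° counterclockwise sweep puts L at bearing 46°, so L = H + 12.2·(cos 46°, sin 46°) = (60.17, 20.98). The tangent condition forces HL to be normal to LR, so LR runs along (−sin 46°, cos 46°); with |LR| = 39.6, R = (31.69, 48.48). Then |ER| = |R − E| = 57.92.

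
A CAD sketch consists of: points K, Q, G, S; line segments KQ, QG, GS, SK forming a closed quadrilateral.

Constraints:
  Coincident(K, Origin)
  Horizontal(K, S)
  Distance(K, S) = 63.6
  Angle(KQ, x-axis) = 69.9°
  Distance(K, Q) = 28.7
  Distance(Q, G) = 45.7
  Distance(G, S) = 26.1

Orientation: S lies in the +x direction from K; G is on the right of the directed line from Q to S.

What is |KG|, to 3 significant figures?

39.8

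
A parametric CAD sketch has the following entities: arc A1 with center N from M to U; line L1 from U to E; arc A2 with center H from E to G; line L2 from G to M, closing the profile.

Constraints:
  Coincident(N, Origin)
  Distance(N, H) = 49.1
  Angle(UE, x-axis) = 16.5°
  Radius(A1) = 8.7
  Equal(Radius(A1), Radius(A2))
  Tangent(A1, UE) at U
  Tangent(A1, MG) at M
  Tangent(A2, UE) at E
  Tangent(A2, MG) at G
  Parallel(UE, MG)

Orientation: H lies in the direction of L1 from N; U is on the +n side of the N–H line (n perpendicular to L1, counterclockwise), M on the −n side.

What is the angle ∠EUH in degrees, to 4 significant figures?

10.05°

The slot axis is L1's direction at 16.5°, so u = (cos 16.5°, sin 16.5°) = (0.9588, 0.2840) and n = (−sin 16.5°, cos 16.5°) = (-0.2840, 0.9588). N is at the origin and H lies 49.1 along u from N, so H = 49.1·u = (47.08, 13.95). Tangency of A1 to both parallel lines with radius 8.7 puts U and M at N ± 8.7·n: U = (-2.471, 8.342), M = (2.471, -8.342). Equal radii place E and G the same way about H: E = H + 8.7·n = (44.61, 22.29), G = H − 8.7·n = (49.55, 5.603). Then cos ∠EUH = UE·UH / (|UE||UH|), giving 10.05°.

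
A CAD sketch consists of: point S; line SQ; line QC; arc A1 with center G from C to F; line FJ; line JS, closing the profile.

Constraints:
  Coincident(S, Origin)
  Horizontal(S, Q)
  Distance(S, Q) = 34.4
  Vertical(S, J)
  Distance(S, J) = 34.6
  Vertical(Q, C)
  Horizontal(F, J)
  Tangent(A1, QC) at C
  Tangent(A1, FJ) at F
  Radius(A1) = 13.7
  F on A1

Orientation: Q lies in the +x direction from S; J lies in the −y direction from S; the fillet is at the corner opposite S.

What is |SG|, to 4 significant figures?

29.42

S is at the origin; S and Q share the same y with |SQ| = 34.4 and Q on the +x side, so Q = (34.40, 0.000). SJ is vertical with |SJ| = 34.6 and J on the −y side, so J = (0.000, -34.60). The virtual corner opposite S is at (34.40, -34.60). The tangent condition forces GC to be normal to QC and A1 meets FJ tangentially, so GF is at right angles to FJ, with radius 13.7, so the center G sits 13.7 in from both sides at G = (20.70, -20.90). Then |SG| = |G − S| = 29.42.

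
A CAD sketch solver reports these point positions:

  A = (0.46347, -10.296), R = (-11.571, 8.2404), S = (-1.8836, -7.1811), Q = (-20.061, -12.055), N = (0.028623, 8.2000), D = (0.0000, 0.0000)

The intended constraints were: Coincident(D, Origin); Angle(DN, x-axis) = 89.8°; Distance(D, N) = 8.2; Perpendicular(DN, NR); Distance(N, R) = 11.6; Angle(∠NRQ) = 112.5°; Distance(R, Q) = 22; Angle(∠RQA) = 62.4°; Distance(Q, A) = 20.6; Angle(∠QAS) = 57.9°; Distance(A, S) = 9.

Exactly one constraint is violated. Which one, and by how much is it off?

Distance(A, S) = 9 — off by 5.10.

D = (0.00, 0.00) ✓; DN at 89.80° ✓; |DN| = 8.200 ✓; ∠(DN, NR) = 90.00° ✓; |NR| = 11.60 ✓; ∠NRQ = 112.5° ✓; |RQ| = 22.00 ✓; ∠RQA = 62.40° ✓; |QA| = 20.60 ✓; ∠QAS = 57.90° ✓; |AS| = 3.900 ✗.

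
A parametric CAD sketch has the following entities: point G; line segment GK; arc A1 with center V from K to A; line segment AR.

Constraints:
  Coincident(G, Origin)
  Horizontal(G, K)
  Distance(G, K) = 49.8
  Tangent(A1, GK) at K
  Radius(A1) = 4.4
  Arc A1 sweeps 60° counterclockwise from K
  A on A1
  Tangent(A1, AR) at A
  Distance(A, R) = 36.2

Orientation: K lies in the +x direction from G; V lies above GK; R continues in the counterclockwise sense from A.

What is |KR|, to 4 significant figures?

40.07

G is at the origin; GK is horizontal with |GK| = 49.8 and K on the +x side, so K = (49.80, 0.000). Since A1 is tangent to GK there, VK ⟂ GK, so V = K + (0, 4.4) = (49.80, 4.400). On A1, K sits at bearing -90° from V; a 60° counterclockwise sweep puts A at bearing -30°, so A = V + 4.4·(cos -30°, sin -30°) = (53.61, 2.200). The tangent condition forces VA to be normal to AR, so AR runs along (−sin -30°, cos -30°); with |AR| = 36.2, R = (71.71, 33.55). Then |KR| = |R − K| = 40.07.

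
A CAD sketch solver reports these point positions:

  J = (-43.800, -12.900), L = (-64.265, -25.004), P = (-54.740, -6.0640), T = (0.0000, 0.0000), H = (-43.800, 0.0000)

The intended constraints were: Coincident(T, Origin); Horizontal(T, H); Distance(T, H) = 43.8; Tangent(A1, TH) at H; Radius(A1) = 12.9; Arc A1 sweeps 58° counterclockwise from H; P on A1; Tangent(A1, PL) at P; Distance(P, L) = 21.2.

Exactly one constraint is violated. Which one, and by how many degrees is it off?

Tangent(A1, PL) at P — off by 5.30°.

T = (0.00, 0.00) ✓; T.y = 0.00, H.y = 0.00 ✓; |TH| = 43.80 ✓; ∠(JH, HT) = 90.00° ✓; |JH| = 12.90 ✓; bearing(J→P) − bearing(J→H) = 58.00° ✓; |JP| = 12.90 ✓; ∠(JP, PL) = 84.70° ✗; |PL| = 21.20 ✓.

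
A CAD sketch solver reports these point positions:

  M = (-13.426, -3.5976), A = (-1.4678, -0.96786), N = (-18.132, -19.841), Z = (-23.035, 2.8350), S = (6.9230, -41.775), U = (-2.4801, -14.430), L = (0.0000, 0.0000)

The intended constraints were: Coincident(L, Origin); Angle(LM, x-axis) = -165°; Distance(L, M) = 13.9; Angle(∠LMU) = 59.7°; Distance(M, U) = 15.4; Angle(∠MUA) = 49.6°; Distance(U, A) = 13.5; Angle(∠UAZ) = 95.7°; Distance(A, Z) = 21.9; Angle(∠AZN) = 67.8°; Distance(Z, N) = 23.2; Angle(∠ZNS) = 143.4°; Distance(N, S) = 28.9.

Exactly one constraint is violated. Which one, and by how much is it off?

Distance(N, S) = 28.9 — off by 4.40.

L = (0.00, 0.00) ✓; LM at -165.0° ✓; |LM| = 13.90 ✓; ∠LMU = 59.70° ✓; |MU| = 15.40 ✓; ∠MUA = 49.60° ✓; |UA| = 13.50 ✓; ∠UAZ = 95.70° ✓; |AZ| = 21.90 ✓; ∠AZN = 67.80° ✓; |ZN| = 23.20 ✓; ∠ZNS = 143.4° ✓; |NS| = 33.30 ✗.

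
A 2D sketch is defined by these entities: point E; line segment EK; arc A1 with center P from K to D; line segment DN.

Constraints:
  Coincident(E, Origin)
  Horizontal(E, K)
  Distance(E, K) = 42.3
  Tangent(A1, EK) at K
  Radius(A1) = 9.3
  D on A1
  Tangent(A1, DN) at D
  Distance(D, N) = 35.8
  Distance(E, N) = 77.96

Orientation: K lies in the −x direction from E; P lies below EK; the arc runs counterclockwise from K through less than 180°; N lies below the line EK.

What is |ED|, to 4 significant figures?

50.05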